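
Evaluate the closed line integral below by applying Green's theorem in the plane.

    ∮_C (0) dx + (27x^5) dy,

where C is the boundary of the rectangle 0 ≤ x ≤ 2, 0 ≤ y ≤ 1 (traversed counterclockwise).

Green's theorem converts the closed line integral into a double integral over the enclosed region D:

    ∮_C P dx + Q dy = ∬_D (∂Q/∂x - ∂P/∂y) dA.

Here P = 0, Q = 27x^5, so

    ∂Q/∂x = 135x^4,    ∂P/∂y = 0,
    ∂Q/∂x - ∂P/∂y = 135x^4.

D is the region 0 ≤ x ≤ 2, 0 ≤ y ≤ 1. Evaluating the double integral:

    ∬_D (135x^4) dA = ∫_0^{2} ∫_0^{1} (135x^4) dy dx.

Inner (y from 0 to 1): 135x^4.
Outer (x from 0 to 2): 864.

Therefore ∮_C P dx + Q dy = 864.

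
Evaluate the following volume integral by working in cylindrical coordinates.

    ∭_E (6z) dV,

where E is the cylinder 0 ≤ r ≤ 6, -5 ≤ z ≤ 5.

In cylindrical coordinates, x = r cos(θ), y = r sin(θ), z = z, and dV = r dr dθ dz.

The integrand becomes 6z, so

    ∭_E (6z) dV = ∫_{0}^{2π} ∫_{0}^{6} ∫_{-5}^{5} (6z) · r dz dr dθ.

Inner (z): 0.
Middle (r from 0 to 6): 0.
Outer (θ): 0.

Therefore the triple integral equals 0.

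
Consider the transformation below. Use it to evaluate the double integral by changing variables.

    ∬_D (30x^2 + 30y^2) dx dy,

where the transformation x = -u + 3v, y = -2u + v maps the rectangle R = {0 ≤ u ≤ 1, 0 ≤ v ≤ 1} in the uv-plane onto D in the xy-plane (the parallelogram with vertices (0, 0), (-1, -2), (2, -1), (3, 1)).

Compute the Jacobian determinant of (x, y) with respect to (u, v):

    ∂(x,y)/∂(u,v) = | -1  3 | = (-1)(1) - (3)(-2) = 5.
                   | -2  1 |

Its absolute value is |J| = 5 (the area scaling factor).

Substituting x = -u + 3v, y = -2u + v into the integrand,

    30x^2 + 30y^2 → 150u^2 - 300u v + 300v^2,

so the integral becomes

    ∬_R (150u^2 - 300u v + 300v^2) · |J| du dv = ∫_0^1 ∫_0^1 (750u^2 - 1500u v + 1500v^2) dv du.

Inner (v): 750u^2 - 750u + 500.
Outer (u): 375.

Therefore ∬_D (30x^2 + 30y^2) dx dy = 375.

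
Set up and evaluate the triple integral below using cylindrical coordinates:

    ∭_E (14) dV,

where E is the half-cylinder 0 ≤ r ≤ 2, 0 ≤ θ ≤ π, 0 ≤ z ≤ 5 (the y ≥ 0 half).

In cylindrical coordinates, x = r cos(θ), y = r sin(θ), z = z, and dV = r dr dθ dz.

The integrand becomes 14, so

    ∭_E (14) dV = ∫_{0}^{π} ∫_{0}^{2} ∫_{0}^{5} (14) · r dz dr dθ.

Inner (z): 70r.
Middle (r from 0 to 2): 140.
Outer (θ): 140π.

Therefore the triple integral equals 140π.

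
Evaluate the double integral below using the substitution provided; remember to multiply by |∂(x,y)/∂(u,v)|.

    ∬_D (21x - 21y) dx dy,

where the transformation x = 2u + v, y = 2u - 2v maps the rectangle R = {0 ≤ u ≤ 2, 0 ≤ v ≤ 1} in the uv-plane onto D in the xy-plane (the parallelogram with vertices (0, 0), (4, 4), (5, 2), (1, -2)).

Compute the Jacobian determinant of (x, y) with respect to (u, v):

    ∂(x,y)/∂(u,v) = | 2  1 | = (2)(-2) - (1)(2) = -6.
                   | 2  -2 |

Its absolute value is |J| = 6 (the area scaling factor).

Substituting x = 2u + v, y = 2u - 2v into the integrand,

    21x - 21y → 63v,

so the integral becomes

    ∬_R (63v) · |J| du dv = ∫_0^2 ∫_0^1 (378v) dv du.

Inner (v): 189.
Outer (u): 378.

Therefore ∬_D (21x - 21y) dx dy = 378.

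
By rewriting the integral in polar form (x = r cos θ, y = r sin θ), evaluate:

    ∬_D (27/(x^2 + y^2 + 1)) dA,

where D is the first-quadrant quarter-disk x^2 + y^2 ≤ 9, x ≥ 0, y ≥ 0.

The region D is 0 ≤ r ≤ 3, 0 ≤ θ ≤ π/2 in polar coordinates, where x = r cos(θ), y = r sin(θ), and dA = r dr dθ.

Under the substitution, the integrand becomes 27/(r^2 + 1), so

    ∬_D (27/(x^2 + y^2 + 1)) dA = ∫_{0}^{π/2} ∫_{0}^{3} (27/(r^2 + 1)) · r dr dθ.

Inner integral (in r): ∫_{0}^{3} (27/(r^2 + 1)) · r dr = 27log(10)/2.

Outer integral (in θ): ∫_{0}^{π/2} (27log(10)/2) dθ = 27π log(10)/4.

Therefore ∬_D (27/(x^2 + y^2 + 1)) dA = 27π log(10)/4.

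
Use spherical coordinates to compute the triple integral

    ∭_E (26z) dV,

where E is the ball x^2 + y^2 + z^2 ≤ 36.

In spherical coordinates, x = ρ sin(φ) cos(θ), y = ρ sin(φ) sin(θ), z = ρ cos(φ), and dV = ρ^2 sin(φ) dρ dφ dθ.

The integrand becomes 26ρ cos(φ), so

    ∭_E (26z) dV = ∫_{0}^{2π} ∫_{0}^{π} ∫_{0}^{6} (26ρ cos(φ)) · ρ^2 sin(φ) dρ dφ dθ.

Inner (ρ): 4212sin(2φ).
Middle (φ): 0.
Outer (θ): 0.

Therefore the triple integral equals 0.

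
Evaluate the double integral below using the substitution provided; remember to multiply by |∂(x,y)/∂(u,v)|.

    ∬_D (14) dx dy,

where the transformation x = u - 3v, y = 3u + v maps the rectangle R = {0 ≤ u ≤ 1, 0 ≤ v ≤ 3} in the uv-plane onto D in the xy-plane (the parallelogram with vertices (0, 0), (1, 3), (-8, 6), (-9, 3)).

Compute the Jacobian determinant of (x, y) with respect to (u, v):

    ∂(x,y)/∂(u,v) = | 1  -3 | = (1)(1) - (-3)(3) = 10.
                   | 3  1 |

Its absolute value is |J| = 10 (the area scaling factor).

Substituting x = u - 3v, y = 3u + v into the integrand,

    14 → 14,

so the integral becomes

    ∬_R (14) · |J| du dv = ∫_0^1 ∫_0^3 (140) dv du.

Inner (v): 420.
Outer (u): 420.

Therefore ∬_D (14) dx dy = 420.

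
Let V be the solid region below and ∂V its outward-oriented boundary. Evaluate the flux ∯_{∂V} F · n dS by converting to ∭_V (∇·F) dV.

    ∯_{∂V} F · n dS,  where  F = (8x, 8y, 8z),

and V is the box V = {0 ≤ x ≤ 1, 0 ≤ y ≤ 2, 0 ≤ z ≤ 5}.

By the divergence theorem,

    ∯_{∂V} F · n dS = ∭_V (∇ · F) dV.

Compute the divergence:
    ∇ · F = ∂F_x/∂x + ∂F_y/∂y + ∂F_z/∂z = 8 + 8 + 8 = 24.

V is a rectangular box, so dV = dx dy dz with 0 ≤ x ≤ 1, 0 ≤ y ≤ 2, 0 ≤ z ≤ 5.

Integrate (24) over V as an iterated integral:

    ∭_V (∇·F) dV = ∫_0^{1} ∫_0^{2} ∫_0^{5} (24) dz dy dx.

Inner (z from 0 to 5): 120.
Middle (y from 0 to 2): 240.
Outer (x from 0 to 1): 240.

Therefore ∯_{∂V} F · n dS = 240.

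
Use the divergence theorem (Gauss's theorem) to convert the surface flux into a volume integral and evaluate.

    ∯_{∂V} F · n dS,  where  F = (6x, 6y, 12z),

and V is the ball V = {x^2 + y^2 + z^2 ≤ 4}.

By the divergence theorem,

    ∯_{∂V} F · n dS = ∭_V (∇ · F) dV.

Compute the divergence:
    ∇ · F = ∂F_x/∂x + ∂F_y/∂y + ∂F_z/∂z = 6 + 6 + 12 = 24.

In spherical coordinates, x = ρ sin(φ) cos(θ), y = ρ sin(φ) sin(θ), z = ρ cos(φ), dV = ρ^2 sin(φ) dρ dφ dθ, with 0 ≤ ρ ≤ 2, 0 ≤ φ ≤ π, 0 ≤ θ ≤ 2π.

The integrand, after substitution and multiplying by the volume element, becomes (24) · ρ^2 sin(φ), so

    ∭_V (∇·F) dV = ∫_0^{2π} ∫_0^{π} ∫_0^{2} (24) · ρ^2 sin(φ) dρ dφ dθ.

Inner (ρ from 0 to 2): 64sin(φ).
Middle (φ from 0 to π): 128.
Outer (θ from 0 to 2π): 256π.

Therefore ∯_{∂V} F · n dS = 256π.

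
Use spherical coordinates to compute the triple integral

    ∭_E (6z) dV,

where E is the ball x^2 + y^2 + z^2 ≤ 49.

In spherical coordinates, x = ρ sin(φ) cos(θ), y = ρ sin(φ) sin(θ), z = ρ cos(φ), and dV = ρ^2 sin(φ) dρ dφ dθ.

The integrand becomes 6ρ cos(φ), so

    ∭_E (6z) dV = ∫_{0}^{2π} ∫_{0}^{π} ∫_{0}^{7} (6ρ cos(φ)) · ρ^2 sin(φ) dρ dφ dθ.

Inner (ρ): 7203sin(2φ)/4.
Middle (φ): 0.
Outer (θ): 0.

Therefore the triple integral equals 0.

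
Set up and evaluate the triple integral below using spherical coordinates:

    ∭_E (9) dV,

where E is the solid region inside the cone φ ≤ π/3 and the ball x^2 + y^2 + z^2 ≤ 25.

In spherical coordinates, x = ρ sin(φ) cos(θ), y = ρ sin(φ) sin(θ), z = ρ cos(φ), and dV = ρ^2 sin(φ) dρ dφ dθ.

The integrand becomes 9, so

    ∭_E (9) dV = ∫_{0}^{2π} ∫_{0}^{π/3} ∫_{0}^{5} (9) · ρ^2 sin(φ) dρ dφ dθ.

Inner (ρ): 375sin(φ).
Middle (φ): 375/2.
Outer (θ): 375π.

Therefore the triple integral equals 375π.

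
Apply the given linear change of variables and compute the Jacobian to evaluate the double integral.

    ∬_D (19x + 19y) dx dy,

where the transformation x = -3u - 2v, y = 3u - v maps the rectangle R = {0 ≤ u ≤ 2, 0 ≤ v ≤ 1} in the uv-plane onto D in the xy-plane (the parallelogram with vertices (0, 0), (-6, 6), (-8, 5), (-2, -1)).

Compute the Jacobian determinant of (x, y) with respect to (u, v):

    ∂(x,y)/∂(u,v) = | -3  -2 | = (-3)(-1) - (-2)(3) = 9.
                   | 3  -1 |

Its absolute value is |J| = 9 (the area scaling factor).

Substituting x = -3u - 2v, y = 3u - v into the integrand,

    19x + 19y → -57v,

so the integral becomes

    ∬_R (-57v) · |J| du dv = ∫_0^2 ∫_0^1 (-513v) dv du.

Inner (v): -513/2.
Outer (u): -513.

Therefore ∬_D (19x + 19y) dx dy = -513.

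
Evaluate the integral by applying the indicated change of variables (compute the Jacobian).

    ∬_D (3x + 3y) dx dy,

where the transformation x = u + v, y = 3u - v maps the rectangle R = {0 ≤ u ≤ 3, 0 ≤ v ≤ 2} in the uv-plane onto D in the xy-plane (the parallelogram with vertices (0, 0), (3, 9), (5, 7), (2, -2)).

Compute the Jacobian determinant of (x, y) with respect to (u, v):

    ∂(x,y)/∂(u,v) = | 1  1 | = (1)(-1) - (1)(3) = -4.
                   | 3  -1 |

Its absolute value is |J| = 4 (the area scaling factor).

Substituting x = u + v, y = 3u - v into the integrand,

    3x + 3y → 12u,

so the integral becomes

    ∬_R (12u) · |J| du dv = ∫_0^3 ∫_0^2 (48u) dv du.

Inner (v): 96u.
Outer (u): 432.

Therefore ∬_D (3x + 3y) dx dy = 432.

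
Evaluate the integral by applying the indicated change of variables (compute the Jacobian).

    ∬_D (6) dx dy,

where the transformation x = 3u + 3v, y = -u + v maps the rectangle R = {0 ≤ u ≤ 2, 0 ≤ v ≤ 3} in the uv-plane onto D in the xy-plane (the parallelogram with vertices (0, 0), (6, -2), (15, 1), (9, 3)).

Compute the Jacobian determinant of (x, y) with respect to (u, v):

    ∂(x,y)/∂(u,v) = | 3  3 | = (3)(1) - (3)(-1) = 6.
                   | -1  1 |

Its absolute value is |J| = 6 (the area scaling factor).

Substituting x = 3u + 3v, y = -u + v into the integrand,

    6 → 6,

so the integral becomes

    ∬_R (6) · |J| du dv = ∫_0^2 ∫_0^3 (36) dv du.

Inner (v): 108.
Outer (u): 216.

Therefore ∬_D (6) dx dy = 216.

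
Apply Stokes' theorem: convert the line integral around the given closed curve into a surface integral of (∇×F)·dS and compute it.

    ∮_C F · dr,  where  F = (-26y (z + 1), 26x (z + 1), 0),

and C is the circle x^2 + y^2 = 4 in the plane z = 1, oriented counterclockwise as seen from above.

Let S be the flat disk x^2 + y^2 ≤ 4 in the plane z = 1, with upward unit normal n̂ = ẑ. By Stokes' theorem,

    ∮_C F · dr = ∬_S (∇ × F) · n̂ dS = ∬_D (curl F)_z dA,

where D is the disk x^2 + y^2 ≤ 4.

Compute the curl of F = (-26y (z + 1), 26x (z + 1), 0):
    (∇ × F)_x = ∂F_z/∂y - ∂F_y/∂z = -26x,
    (∇ × F)_y = ∂F_x/∂z - ∂F_z/∂x = -26y,
    (∇ × F)_z = ∂F_y/∂x - ∂F_x/∂y = 52z + 52.

On z = 1, (curl F)_z = 104.

Convert to polar (x = r cos θ, y = r sin θ, dA = r dr dθ); the integrand becomes 104, so

    ∬_D (curl F)_z dA = ∫_0^{2π} ∫_0^{2} (104) · r dr dθ.

Inner (r from 0 to 2): 208.
Outer (θ from 0 to 2π): 416π.

Therefore ∮_C F · dr = 416π.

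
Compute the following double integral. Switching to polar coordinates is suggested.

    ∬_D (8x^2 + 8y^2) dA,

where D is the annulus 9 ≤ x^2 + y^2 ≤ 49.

The region D is 3 ≤ r ≤ 7, 0 ≤ θ ≤ 2π in polar coordinates, where x = r cos(θ), y = r sin(θ), and dA = r dr dθ.

Under the substitution, the integrand becomes 8r^2, so

    ∬_D (8x^2 + 8y^2) dA = ∫_{0}^{2π} ∫_{3}^{7} (8r^2) · r dr dθ.

Inner integral (in r): ∫_{3}^{7} (8r^2) · r dr = 4640.

Outer integral (in θ): ∫_{0}^{2π} (4640) dθ = 9280π.

Therefore ∬_D (8x^2 + 8y^2) dA = 9280π.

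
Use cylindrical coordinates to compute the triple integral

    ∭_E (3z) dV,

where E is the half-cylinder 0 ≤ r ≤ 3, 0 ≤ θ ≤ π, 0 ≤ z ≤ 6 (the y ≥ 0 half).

In cylindrical coordinates, x = r cos(θ), y = r sin(θ), z = z, and dV = r dr dθ dz.

The integrand becomes 3z, so

    ∭_E (3z) dV = ∫_{0}^{π} ∫_{0}^{3} ∫_{0}^{6} (3z) · r dz dr dθ.

Inner (z): 54r.
Middle (r from 0 to 3): 243.
Outer (θ): 243π.

Therefore the triple integral equals 243π.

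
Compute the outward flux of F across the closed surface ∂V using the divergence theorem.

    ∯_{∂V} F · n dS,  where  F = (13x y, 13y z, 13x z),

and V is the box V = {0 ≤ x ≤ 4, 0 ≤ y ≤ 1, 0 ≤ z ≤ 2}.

By the divergence theorem,

    ∯_{∂V} F · n dS = ∭_V (∇ · F) dV.

Compute the divergence:
    ∇ · F = ∂F_x/∂x + ∂F_y/∂y + ∂F_z/∂z = 13y + 13z + 13x = 13x + 13y + 13z.

V is a rectangular box, so dV = dx dy dz with 0 ≤ x ≤ 4, 0 ≤ y ≤ 1, 0 ≤ z ≤ 2.

Integrate (13x + 13y + 13z) over V as an iterated integral:

    ∭_V (∇·F) dV = ∫_0^{4} ∫_0^{1} ∫_0^{2} (13x + 13y + 13z) dz dy dx.

Inner (z from 0 to 2): 26x + 26y + 26.
Middle (y from 0 to 1): 26x + 39.
Outer (x from 0 to 4): 364.

Therefore ∯_{∂V} F · n dS = 364.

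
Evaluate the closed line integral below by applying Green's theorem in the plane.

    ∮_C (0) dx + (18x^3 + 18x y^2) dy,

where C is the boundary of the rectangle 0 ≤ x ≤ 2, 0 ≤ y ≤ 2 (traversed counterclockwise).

Green's theorem converts the closed line integral into a double integral over the enclosed region D:

    ∮_C P dx + Q dy = ∬_D (∂Q/∂x - ∂P/∂y) dA.

Here P = 0, Q = 18x^3 + 18x y^2, so

    ∂Q/∂x = 54x^2 + 18y^2,    ∂P/∂y = 0,
    ∂Q/∂x - ∂P/∂y = 54x^2 + 18y^2.

D is the region 0 ≤ x ≤ 2, 0 ≤ y ≤ 2. Evaluating the double integral:

    ∬_D (54x^2 + 18y^2) dA = ∫_0^{2} ∫_0^{2} (54x^2 + 18y^2) dy dx.

Inner (y from 0 to 2): 108x^2 + 48.
Outer (x from 0 to 2): 384.

Therefore ∮_C P dx + Q dy = 384.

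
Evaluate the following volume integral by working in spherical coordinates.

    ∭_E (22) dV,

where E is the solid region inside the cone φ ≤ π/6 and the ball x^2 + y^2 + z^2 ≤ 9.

In spherical coordinates, x = ρ sin(φ) cos(θ), y = ρ sin(φ) sin(θ), z = ρ cos(φ), and dV = ρ^2 sin(φ) dρ dφ dθ.

The integrand becomes 22, so

    ∭_E (22) dV = ∫_{0}^{2π} ∫_{0}^{π/6} ∫_{0}^{3} (22) · ρ^2 sin(φ) dρ dφ dθ.

Inner (ρ): 198sin(φ).
Middle (φ): 198 - 99sqrt(3).
Outer (θ): 198π (2 - sqrt(3)).

Therefore the triple integral equals 198π (2 - sqrt(3)).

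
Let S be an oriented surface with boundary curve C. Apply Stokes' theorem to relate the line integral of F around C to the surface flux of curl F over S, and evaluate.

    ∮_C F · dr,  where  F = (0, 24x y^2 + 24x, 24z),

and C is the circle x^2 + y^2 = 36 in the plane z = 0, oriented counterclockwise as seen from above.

Let S be the flat disk x^2 + y^2 ≤ 36 in the plane z = 0, with upward unit normal n̂ = ẑ. By Stokes' theorem,

    ∮_C F · dr = ∬_S (∇ × F) · n̂ dS = ∬_D (curl F)_z dA,

where D is the disk x^2 + y^2 ≤ 36.

Compute the curl of F = (0, 24x y^2 + 24x, 24z):
    (∇ × F)_x = ∂F_z/∂y - ∂F_y/∂z = 0,
    (∇ × F)_y = ∂F_x/∂z - ∂F_z/∂x = 0,
    (∇ × F)_z = ∂F_y/∂x - ∂F_x/∂y = 24y^2 + 24.

On z = 0, (curl F)_z = 24y^2 + 24.

Convert to polar (x = r cos θ, y = r sin θ, dA = r dr dθ); the integrand becomes 24r^2sin(θ)^2 + 24, so

    ∬_D (curl F)_z dA = ∫_0^{2π} ∫_0^{6} (24r^2sin(θ)^2 + 24) · r dr dθ.

Inner (r from 0 to 6): 7776sin(θ)^2 + 432.
Outer (θ from 0 to 2π): 8640π.

Therefore ∮_C F · dr = 8640π.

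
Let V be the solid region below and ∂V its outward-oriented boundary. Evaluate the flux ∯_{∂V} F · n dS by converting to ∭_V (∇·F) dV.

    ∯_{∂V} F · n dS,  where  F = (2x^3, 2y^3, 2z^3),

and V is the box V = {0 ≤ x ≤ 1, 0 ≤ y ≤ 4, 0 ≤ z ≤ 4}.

By the divergence theorem,

    ∯_{∂V} F · n dS = ∭_V (∇ · F) dV.

Compute the divergence:
    ∇ · F = ∂F_x/∂x + ∂F_y/∂y + ∂F_z/∂z = 6x^2 + 6y^2 + 6z^2.

V is a rectangular box, so dV = dx dy dz with 0 ≤ x ≤ 1, 0 ≤ y ≤ 4, 0 ≤ z ≤ 4.

Integrate (6x^2 + 6y^2 + 6z^2) over V as an iterated integral:

    ∭_V (∇·F) dV = ∫_0^{1} ∫_0^{4} ∫_0^{4} (6x^2 + 6y^2 + 6z^2) dz dy dx.

Inner (z from 0 to 4): 24x^2 + 24y^2 + 128.
Middle (y from 0 to 4): 96x^2 + 1024.
Outer (x from 0 to 1): 1056.

Therefore ∯_{∂V} F · n dS = 1056.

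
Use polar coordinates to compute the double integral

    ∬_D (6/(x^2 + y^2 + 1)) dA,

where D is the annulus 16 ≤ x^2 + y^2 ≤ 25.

The region D is 4 ≤ r ≤ 5, 0 ≤ θ ≤ 2π in polar coordinates, where x = r cos(θ), y = r sin(θ), and dA = r dr dθ.

Under the substitution, the integrand becomes 6/(r^2 + 1), so

    ∬_D (6/(x^2 + y^2 + 1)) dA = ∫_{0}^{2π} ∫_{4}^{5} (6/(r^2 + 1)) · r dr dθ.

Inner integral (in r): ∫_{4}^{5} (6/(r^2 + 1)) · r dr = log(17576/4913).

Outer integral (in θ): ∫_{0}^{2π} (log(17576/4913)) dθ = log((17576/4913)^(2π)).

Therefore ∬_D (6/(x^2 + y^2 + 1)) dA = log((17576/4913)^(2π)).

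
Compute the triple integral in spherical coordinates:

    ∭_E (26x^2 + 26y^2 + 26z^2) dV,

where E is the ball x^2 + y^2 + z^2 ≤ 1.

In spherical coordinates, x = ρ sin(φ) cos(θ), y = ρ sin(φ) sin(θ), z = ρ cos(φ), and dV = ρ^2 sin(φ) dρ dφ dθ.

The integrand becomes 26ρ^2, so

    ∭_E (26x^2 + 26y^2 + 26z^2) dV = ∫_{0}^{2π} ∫_{0}^{π} ∫_{0}^{1} (26ρ^2) · ρ^2 sin(φ) dρ dφ dθ.

Inner (ρ): 26sin(φ)/5.
Middle (φ): 52/5.
Outer (θ): 104π/5.

Therefore the triple integral equals 104π/5.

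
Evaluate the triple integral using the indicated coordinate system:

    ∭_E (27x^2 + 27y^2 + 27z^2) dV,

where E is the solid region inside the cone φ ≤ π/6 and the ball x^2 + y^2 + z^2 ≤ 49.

In spherical coordinates, x = ρ sin(φ) cos(θ), y = ρ sin(φ) sin(θ), z = ρ cos(φ), and dV = ρ^2 sin(φ) dρ dφ dθ.

The integrand becomes 27ρ^2, so

    ∭_E (27x^2 + 27y^2 + 27z^2) dV = ∫_{0}^{2π} ∫_{0}^{π/6} ∫_{0}^{7} (27ρ^2) · ρ^2 sin(φ) dρ dφ dθ.

Inner (ρ): 453789sin(φ)/5.
Middle (φ): 453789/5 - 453789sqrt(3)/10.
Outer (θ): 453789π (2 - sqrt(3))/5.

Therefore the triple integral equals 453789π (2 - sqrt(3))/5.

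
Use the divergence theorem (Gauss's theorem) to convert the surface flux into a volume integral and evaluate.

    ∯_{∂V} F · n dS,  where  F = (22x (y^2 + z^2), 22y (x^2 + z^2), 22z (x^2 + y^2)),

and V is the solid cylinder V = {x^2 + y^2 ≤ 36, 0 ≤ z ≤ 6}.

By the divergence theorem,

    ∯_{∂V} F · n dS = ∭_V (∇ · F) dV.

Compute the divergence:
    ∇ · F = ∂F_x/∂x + ∂F_y/∂y + ∂F_z/∂z = 22y^2 + 22z^2 + 22x^2 + 22z^2 + 22x^2 + 22y^2 = 44x^2 + 44y^2 + 44z^2.

In cylindrical coordinates, x = r cos(θ), y = r sin(θ), z = z, dV = r dr dθ dz, with 0 ≤ r ≤ 6, 0 ≤ θ ≤ 2π, 0 ≤ z ≤ 6.

The integrand, after substitution and multiplying by the volume element, becomes (44r^2 + 44z^2) · r, so

    ∭_V (∇·F) dV = ∫_0^{2π} ∫_0^{6} ∫_0^{6} (44r^2 + 44z^2) · r dz dr dθ.

Inner (z from 0 to 6): 264r (r^2 + 12).
Middle (r from 0 to 6): 142560.
Outer (θ from 0 to 2π): 285120π.

Therefore ∯_{∂V} F · n dS = 285120π.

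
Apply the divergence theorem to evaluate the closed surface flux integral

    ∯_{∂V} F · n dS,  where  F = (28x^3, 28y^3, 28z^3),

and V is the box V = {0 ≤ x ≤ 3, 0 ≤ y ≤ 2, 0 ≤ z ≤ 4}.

By the divergence theorem,

    ∯_{∂V} F · n dS = ∭_V (∇ · F) dV.

Compute the divergence:
    ∇ · F = ∂F_x/∂x + ∂F_y/∂y + ∂F_z/∂z = 84x^2 + 84y^2 + 84z^2.

V is a rectangular box, so dV = dx dy dz with 0 ≤ x ≤ 3, 0 ≤ y ≤ 2, 0 ≤ z ≤ 4.

Integrate (84x^2 + 84y^2 + 84z^2) over V as an iterated integral:

    ∭_V (∇·F) dV = ∫_0^{3} ∫_0^{2} ∫_0^{4} (84x^2 + 84y^2 + 84z^2) dz dy dx.

Inner (z from 0 to 4): 336x^2 + 336y^2 + 1792.
Middle (y from 0 to 2): 672x^2 + 4480.
Outer (x from 0 to 3): 19488.

Therefore ∯_{∂V} F · n dS = 19488.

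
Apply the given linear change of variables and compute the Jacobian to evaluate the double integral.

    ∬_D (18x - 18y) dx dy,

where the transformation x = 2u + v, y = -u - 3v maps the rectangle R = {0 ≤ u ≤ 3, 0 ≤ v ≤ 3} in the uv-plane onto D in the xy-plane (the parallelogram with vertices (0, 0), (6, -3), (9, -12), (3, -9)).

Compute the Jacobian determinant of (x, y) with respect to (u, v):

    ∂(x,y)/∂(u,v) = | 2  1 | = (2)(-3) - (1)(-1) = -5.
                   | -1  -3 |

Its absolute value is |J| = 5 (the area scaling factor).

Substituting x = 2u + v, y = -u - 3v into the integrand,

    18x - 18y → 54u + 72v,

so the integral becomes

    ∬_R (54u + 72v) · |J| du dv = ∫_0^3 ∫_0^3 (270u + 360v) dv du.

Inner (v): 810u + 1620.
Outer (u): 8505.

Therefore ∬_D (18x - 18y) dx dy = 8505.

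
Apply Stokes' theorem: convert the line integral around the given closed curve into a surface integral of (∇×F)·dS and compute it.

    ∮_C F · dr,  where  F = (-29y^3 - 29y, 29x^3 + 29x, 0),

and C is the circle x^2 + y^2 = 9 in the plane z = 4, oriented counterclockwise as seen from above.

Let S be the flat disk x^2 + y^2 ≤ 9 in the plane z = 4, with upward unit normal n̂ = ẑ. By Stokes' theorem,

    ∮_C F · dr = ∬_S (∇ × F) · n̂ dS = ∬_D (curl F)_z dA,

where D is the disk x^2 + y^2 ≤ 9.

Compute the curl of F = (-29y^3 - 29y, 29x^3 + 29x, 0):
    (∇ × F)_x = ∂F_z/∂y - ∂F_y/∂z = 0,
    (∇ × F)_y = ∂F_x/∂z - ∂F_z/∂x = 0,
    (∇ × F)_z = ∂F_y/∂x - ∂F_x/∂y = 87x^2 + 87y^2 + 58.

On z = 4, (curl F)_z = 87x^2 + 87y^2 + 58.

Convert to polar (x = r cos θ, y = r sin θ, dA = r dr dθ); the integrand becomes 87r^2 + 58, so

    ∬_D (curl F)_z dA = ∫_0^{2π} ∫_0^{3} (87r^2 + 58) · r dr dθ.

Inner (r from 0 to 3): 8091/4.
Outer (θ from 0 to 2π): 8091π/2.

Therefore ∮_C F · dr = 8091π/2.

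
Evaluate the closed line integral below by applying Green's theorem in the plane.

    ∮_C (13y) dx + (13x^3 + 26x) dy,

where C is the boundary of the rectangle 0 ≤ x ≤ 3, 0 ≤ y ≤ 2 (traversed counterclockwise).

Green's theorem converts the closed line integral into a double integral over the enclosed region D:

    ∮_C P dx + Q dy = ∬_D (∂Q/∂x - ∂P/∂y) dA.

Here P = 13y, Q = 13x^3 + 26x, so

    ∂Q/∂x = 39x^2 + 26,    ∂P/∂y = 13,
    ∂Q/∂x - ∂P/∂y = 39x^2 + 13.

D is the region 0 ≤ x ≤ 3, 0 ≤ y ≤ 2. Evaluating the double integral:

    ∬_D (39x^2 + 13) dA = ∫_0^{3} ∫_0^{2} (39x^2 + 13) dy dx.

Inner (y from 0 to 2): 78x^2 + 26.
Outer (x from 0 to 3): 780.

Therefore ∮_C P dx + Q dy = 780.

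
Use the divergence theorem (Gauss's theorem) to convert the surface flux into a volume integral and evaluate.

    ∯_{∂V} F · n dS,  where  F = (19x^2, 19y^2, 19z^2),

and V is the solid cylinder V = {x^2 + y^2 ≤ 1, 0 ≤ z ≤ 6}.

By the divergence theorem,

    ∯_{∂V} F · n dS = ∭_V (∇ · F) dV.

Compute the divergence:
    ∇ · F = ∂F_x/∂x + ∂F_y/∂y + ∂F_z/∂z = 38x + 38y + 38z.

In cylindrical coordinates, x = r cos(θ), y = r sin(θ), z = z, dV = r dr dθ dz, with 0 ≤ r ≤ 1, 0 ≤ θ ≤ 2π, 0 ≤ z ≤ 6.

The integrand, after substitution and multiplying by the volume element, becomes (38sqrt(2)r sin(θ + π/4) + 38z) · r, so

    ∭_V (∇·F) dV = ∫_0^{2π} ∫_0^{1} ∫_0^{6} (38sqrt(2)r sin(θ + π/4) + 38z) · r dz dr dθ.

Inner (z from 0 to 6): 228r (sqrt(2)r sin(θ + π/4) + 3).
Middle (r from 0 to 1): 76sqrt(2)sin(θ + π/4) + 342.
Outer (θ from 0 to 2π): 684π.

Therefore ∯_{∂V} F · n dS = 684π.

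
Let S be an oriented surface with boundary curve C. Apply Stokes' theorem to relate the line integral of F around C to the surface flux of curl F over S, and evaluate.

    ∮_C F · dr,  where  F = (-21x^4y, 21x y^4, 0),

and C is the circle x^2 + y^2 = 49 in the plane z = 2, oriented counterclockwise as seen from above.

Let S be the flat disk x^2 + y^2 ≤ 49 in the plane z = 2, with upward unit normal n̂ = ẑ. By Stokes' theorem,

    ∮_C F · dr = ∬_S (∇ × F) · n̂ dS = ∬_D (curl F)_z dA,

where D is the disk x^2 + y^2 ≤ 49.

Compute the curl of F = (-21x^4y, 21x y^4, 0):
    (∇ × F)_x = ∂F_z/∂y - ∂F_y/∂z = 0,
    (∇ × F)_y = ∂F_x/∂z - ∂F_z/∂x = 0,
    (∇ × F)_z = ∂F_y/∂x - ∂F_x/∂y = 21x^4 + 21y^4.

On z = 2, (curl F)_z = 21x^4 + 21y^4.

Convert to polar (x = r cos θ, y = r sin θ, dA = r dr dθ); the integrand becomes 21r^4(sin(θ)^4 + cos(θ)^4), so

    ∬_D (curl F)_z dA = ∫_0^{2π} ∫_0^{7} (21r^4(sin(θ)^4 + cos(θ)^4)) · r dr dθ.

Inner (r from 0 to 7): 823543sin(θ)^4/2 + 823543cos(θ)^4/2.
Outer (θ from 0 to 2π): 2470629π/4.

Therefore ∮_C F · dr = 2470629π/4.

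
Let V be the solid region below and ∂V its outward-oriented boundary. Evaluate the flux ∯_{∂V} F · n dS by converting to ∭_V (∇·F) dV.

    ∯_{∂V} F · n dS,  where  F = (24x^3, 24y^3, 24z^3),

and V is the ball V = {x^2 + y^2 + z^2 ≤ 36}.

By the divergence theorem,

    ∯_{∂V} F · n dS = ∭_V (∇ · F) dV.

Compute the divergence:
    ∇ · F = ∂F_x/∂x + ∂F_y/∂y + ∂F_z/∂z = 72x^2 + 72y^2 + 72z^2.

In spherical coordinates, x = ρ sin(φ) cos(θ), y = ρ sin(φ) sin(θ), z = ρ cos(φ), dV = ρ^2 sin(φ) dρ dφ dθ, with 0 ≤ ρ ≤ 6, 0 ≤ φ ≤ π, 0 ≤ θ ≤ 2π.

The integrand, after substitution and multiplying by the volume element, becomes (72ρ^2) · ρ^2 sin(φ), so

    ∭_V (∇·F) dV = ∫_0^{2π} ∫_0^{π} ∫_0^{6} (72ρ^2) · ρ^2 sin(φ) dρ dφ dθ.

Inner (ρ from 0 to 6): 559872sin(φ)/5.
Middle (φ from 0 to π): 1119744/5.
Outer (θ from 0 to 2π): 2239488π/5.

Therefore ∯_{∂V} F · n dS = 2239488π/5.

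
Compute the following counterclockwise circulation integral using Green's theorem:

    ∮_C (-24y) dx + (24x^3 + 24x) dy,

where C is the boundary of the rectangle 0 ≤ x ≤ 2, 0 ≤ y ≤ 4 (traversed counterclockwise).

Green's theorem converts the closed line integral into a double integral over the enclosed region D:

    ∮_C P dx + Q dy = ∬_D (∂Q/∂x - ∂P/∂y) dA.

Here P = -24y, Q = 24x^3 + 24x, so

    ∂Q/∂x = 72x^2 + 24,    ∂P/∂y = -24,
    ∂Q/∂x - ∂P/∂y = 72x^2 + 48.

D is the region 0 ≤ x ≤ 2, 0 ≤ y ≤ 4. Evaluating the double integral:

    ∬_D (72x^2 + 48) dA = ∫_0^{2} ∫_0^{4} (72x^2 + 48) dy dx.

Inner (y from 0 to 4): 288x^2 + 192.
Outer (x from 0 to 2): 1152.

Therefore ∮_C P dx + Q dy = 1152.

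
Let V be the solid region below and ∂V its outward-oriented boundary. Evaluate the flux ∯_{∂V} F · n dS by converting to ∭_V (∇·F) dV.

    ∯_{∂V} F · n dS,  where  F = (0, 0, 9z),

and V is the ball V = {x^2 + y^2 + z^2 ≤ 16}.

By the divergence theorem,

    ∯_{∂V} F · n dS = ∭_V (∇ · F) dV.

Compute the divergence:
    ∇ · F = ∂F_x/∂x + ∂F_y/∂y + ∂F_z/∂z = 0 + 0 + 9 = 9.

In spherical coordinates, x = ρ sin(φ) cos(θ), y = ρ sin(φ) sin(θ), z = ρ cos(φ), dV = ρ^2 sin(φ) dρ dφ dθ, with 0 ≤ ρ ≤ 4, 0 ≤ φ ≤ π, 0 ≤ θ ≤ 2π.

The integrand, after substitution and multiplying by the volume element, becomes (9) · ρ^2 sin(φ), so

    ∭_V (∇·F) dV = ∫_0^{2π} ∫_0^{π} ∫_0^{4} (9) · ρ^2 sin(φ) dρ dφ dθ.

Inner (ρ from 0 to 4): 192sin(φ).
Middle (φ from 0 to π): 384.
Outer (θ from 0 to 2π): 768π.

Therefore ∯_{∂V} F · n dS = 768π.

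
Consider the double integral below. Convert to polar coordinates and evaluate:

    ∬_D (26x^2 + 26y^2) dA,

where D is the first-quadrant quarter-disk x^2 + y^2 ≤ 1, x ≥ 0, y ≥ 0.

The region D is 0 ≤ r ≤ 1, 0 ≤ θ ≤ π/2 in polar coordinates, where x = r cos(θ), y = r sin(θ), and dA = r dr dθ.

Under the substitution, the integrand becomes 26r^2, so

    ∬_D (26x^2 + 26y^2) dA = ∫_{0}^{π/2} ∫_{0}^{1} (26r^2) · r dr dθ.

Inner integral (in r): ∫_{0}^{1} (26r^2) · r dr = 13/2.

Outer integral (in θ): ∫_{0}^{π/2} (13/2) dθ = 13π/4.

Therefore ∬_D (26x^2 + 26y^2) dA = 13π/4.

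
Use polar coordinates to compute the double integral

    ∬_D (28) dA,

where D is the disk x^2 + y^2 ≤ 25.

The region D is 0 ≤ r ≤ 5, 0 ≤ θ ≤ 2π in polar coordinates, where x = r cos(θ), y = r sin(θ), and dA = r dr dθ.

Under the substitution, the integrand becomes 28, so

    ∬_D (28) dA = ∫_{0}^{2π} ∫_{0}^{5} (28) · r dr dθ.

Inner integral (in r): ∫_{0}^{5} (28) · r dr = 350.

Outer integral (in θ): ∫_{0}^{2π} (350) dθ = 700π.

Therefore ∬_D (28) dA = 700π.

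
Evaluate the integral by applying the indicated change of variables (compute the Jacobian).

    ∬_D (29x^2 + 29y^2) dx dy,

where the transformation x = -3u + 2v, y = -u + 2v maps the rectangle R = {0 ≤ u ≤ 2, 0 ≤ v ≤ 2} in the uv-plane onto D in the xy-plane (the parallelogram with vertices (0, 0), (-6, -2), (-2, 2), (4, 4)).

Compute the Jacobian determinant of (x, y) with respect to (u, v):

    ∂(x,y)/∂(u,v) = | -3  2 | = (-3)(2) - (2)(-1) = -4.
                   | -1  2 |

Its absolute value is |J| = 4 (the area scaling factor).

Substituting x = -3u + 2v, y = -u + 2v into the integrand,

    29x^2 + 29y^2 → 290u^2 - 464u v + 232v^2,

so the integral becomes

    ∬_R (290u^2 - 464u v + 232v^2) · |J| du dv = ∫_0^2 ∫_0^2 (1160u^2 - 1856u v + 928v^2) dv du.

Inner (v): 2320u^2 - 3712u + 7424/3.
Outer (u): 3712.

Therefore ∬_D (29x^2 + 29y^2) dx dy = 3712.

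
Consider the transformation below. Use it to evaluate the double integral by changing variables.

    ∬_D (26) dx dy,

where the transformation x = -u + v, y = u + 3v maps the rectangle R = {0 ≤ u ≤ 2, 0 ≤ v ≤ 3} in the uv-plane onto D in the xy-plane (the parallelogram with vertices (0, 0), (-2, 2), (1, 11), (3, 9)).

Compute the Jacobian determinant of (x, y) with respect to (u, v):

    ∂(x,y)/∂(u,v) = | -1  1 | = (-1)(3) - (1)(1) = -4.
                   | 1  3 |

Its absolute value is |J| = 4 (the area scaling factor).

Substituting x = -u + v, y = u + 3v into the integrand,

    26 → 26,

so the integral becomes

    ∬_R (26) · |J| du dv = ∫_0^2 ∫_0^3 (104) dv du.

Inner (v): 312.
Outer (u): 624.

Therefore ∬_D (26) dx dy = 624.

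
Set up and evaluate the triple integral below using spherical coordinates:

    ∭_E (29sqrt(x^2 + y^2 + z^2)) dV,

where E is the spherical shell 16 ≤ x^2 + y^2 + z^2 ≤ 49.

In spherical coordinates, x = ρ sin(φ) cos(θ), y = ρ sin(φ) sin(θ), z = ρ cos(φ), and dV = ρ^2 sin(φ) dρ dφ dθ.

The integrand becomes 29ρ, so

    ∭_E (29sqrt(x^2 + y^2 + z^2)) dV = ∫_{0}^{2π} ∫_{0}^{π} ∫_{4}^{7} (29ρ) · ρ^2 sin(φ) dρ dφ dθ.

Inner (ρ): 62205sin(φ)/4.
Middle (φ): 62205/2.
Outer (θ): 62205π.

Therefore the triple integral equals 62205π.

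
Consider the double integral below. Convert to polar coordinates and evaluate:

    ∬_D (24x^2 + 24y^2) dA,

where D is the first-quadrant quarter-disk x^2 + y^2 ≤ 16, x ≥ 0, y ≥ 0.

The region D is 0 ≤ r ≤ 4, 0 ≤ θ ≤ π/2 in polar coordinates, where x = r cos(θ), y = r sin(θ), and dA = r dr dθ.

Under the substitution, the integrand becomes 24r^2, so

    ∬_D (24x^2 + 24y^2) dA = ∫_{0}^{π/2} ∫_{0}^{4} (24r^2) · r dr dθ.

Inner integral (in r): ∫_{0}^{4} (24r^2) · r dr = 1536.

Outer integral (in θ): ∫_{0}^{π/2} (1536) dθ = 768π.

Therefore ∬_D (24x^2 + 24y^2) dA = 768π.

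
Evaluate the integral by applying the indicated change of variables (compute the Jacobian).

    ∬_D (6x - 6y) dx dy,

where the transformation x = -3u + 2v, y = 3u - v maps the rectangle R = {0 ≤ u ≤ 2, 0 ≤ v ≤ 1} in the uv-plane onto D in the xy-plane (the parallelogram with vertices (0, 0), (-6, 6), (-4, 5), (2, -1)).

Compute the Jacobian determinant of (x, y) with respect to (u, v):

    ∂(x,y)/∂(u,v) = | -3  2 | = (-3)(-1) - (2)(3) = -3.
                   | 3  -1 |

Its absolute value is |J| = 3 (the area scaling factor).

Substituting x = -3u + 2v, y = 3u - v into the integrand,

    6x - 6y → -36u + 18v,

so the integral becomes

    ∬_R (-36u + 18v) · |J| du dv = ∫_0^2 ∫_0^1 (-108u + 54v) dv du.

Inner (v): 27 - 108u.
Outer (u): -162.

Therefore ∬_D (6x - 6y) dx dy = -162.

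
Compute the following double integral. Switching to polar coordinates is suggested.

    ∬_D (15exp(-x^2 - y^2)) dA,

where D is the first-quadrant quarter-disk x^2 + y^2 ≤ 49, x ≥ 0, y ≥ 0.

The region D is 0 ≤ r ≤ 7, 0 ≤ θ ≤ π/2 in polar coordinates, where x = r cos(θ), y = r sin(θ), and dA = r dr dθ.

Under the substitution, the integrand becomes 15exp(-r^2), so

    ∬_D (15exp(-x^2 - y^2)) dA = ∫_{0}^{π/2} ∫_{0}^{7} (15exp(-r^2)) · r dr dθ.

Inner integral (in r): ∫_{0}^{7} (15exp(-r^2)) · r dr = 15/2 - 15exp(-49)/2.

Outer integral (in θ): ∫_{0}^{π/2} (15/2 - 15exp(-49)/2) dθ = -15π (1 - exp(49))exp(-49)/4.

Therefore ∬_D (15exp(-x^2 - y^2)) dA = -15π (1 - exp(49))exp(-49)/4.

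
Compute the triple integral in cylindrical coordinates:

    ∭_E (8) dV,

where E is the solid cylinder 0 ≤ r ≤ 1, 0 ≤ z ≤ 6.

In cylindrical coordinates, x = r cos(θ), y = r sin(θ), z = z, and dV = r dr dθ dz.

The integrand becomes 8, so

    ∭_E (8) dV = ∫_{0}^{2π} ∫_{0}^{1} ∫_{0}^{6} (8) · r dz dr dθ.

Inner (z): 48r.
Middle (r from 0 to 1): 24.
Outer (θ): 48π.

Therefore the triple integral equals 48π.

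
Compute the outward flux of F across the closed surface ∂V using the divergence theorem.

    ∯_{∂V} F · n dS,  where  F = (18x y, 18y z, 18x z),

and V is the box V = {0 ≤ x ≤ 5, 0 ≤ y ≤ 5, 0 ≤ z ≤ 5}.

By the divergence theorem,

    ∯_{∂V} F · n dS = ∭_V (∇ · F) dV.

Compute the divergence:
    ∇ · F = ∂F_x/∂x + ∂F_y/∂y + ∂F_z/∂z = 18y + 18z + 18x = 18x + 18y + 18z.

V is a rectangular box, so dV = dx dy dz with 0 ≤ x ≤ 5, 0 ≤ y ≤ 5, 0 ≤ z ≤ 5.

Integrate (18x + 18y + 18z) over V as an iterated integral:

    ∭_V (∇·F) dV = ∫_0^{5} ∫_0^{5} ∫_0^{5} (18x + 18y + 18z) dz dy dx.

Inner (z from 0 to 5): 90x + 90y + 225.
Middle (y from 0 to 5): 450x + 2250.
Outer (x from 0 to 5): 16875.

Therefore ∯_{∂V} F · n dS = 16875.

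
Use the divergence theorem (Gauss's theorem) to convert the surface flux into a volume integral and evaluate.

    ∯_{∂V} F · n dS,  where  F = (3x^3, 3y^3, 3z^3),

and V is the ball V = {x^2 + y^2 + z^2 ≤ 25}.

By the divergence theorem,

    ∯_{∂V} F · n dS = ∭_V (∇ · F) dV.

Compute the divergence:
    ∇ · F = ∂F_x/∂x + ∂F_y/∂y + ∂F_z/∂z = 9x^2 + 9y^2 + 9z^2.

In spherical coordinates, x = ρ sin(φ) cos(θ), y = ρ sin(φ) sin(θ), z = ρ cos(φ), dV = ρ^2 sin(φ) dρ dφ dθ, with 0 ≤ ρ ≤ 5, 0 ≤ φ ≤ π, 0 ≤ θ ≤ 2π.

The integrand, after substitution and multiplying by the volume element, becomes (9ρ^2) · ρ^2 sin(φ), so

    ∭_V (∇·F) dV = ∫_0^{2π} ∫_0^{π} ∫_0^{5} (9ρ^2) · ρ^2 sin(φ) dρ dφ dθ.

Inner (ρ from 0 to 5): 5625sin(φ).
Middle (φ from 0 to π): 11250.
Outer (θ from 0 to 2π): 22500π.

Therefore ∯_{∂V} F · n dS = 22500π.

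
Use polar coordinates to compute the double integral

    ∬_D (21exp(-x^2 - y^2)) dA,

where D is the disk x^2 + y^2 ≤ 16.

The region D is 0 ≤ r ≤ 4, 0 ≤ θ ≤ 2π in polar coordinates, where x = r cos(θ), y = r sin(θ), and dA = r dr dθ.

Under the substitution, the integrand becomes 21exp(-r^2), so

    ∬_D (21exp(-x^2 - y^2)) dA = ∫_{0}^{2π} ∫_{0}^{4} (21exp(-r^2)) · r dr dθ.

Inner integral (in r): ∫_{0}^{4} (21exp(-r^2)) · r dr = 21/2 - 21exp(-16)/2.

Outer integral (in θ): ∫_{0}^{2π} (21/2 - 21exp(-16)/2) dθ = -21π exp(-16) + 21π.

Therefore ∬_D (21exp(-x^2 - y^2)) dA = -21π exp(-16) + 21π.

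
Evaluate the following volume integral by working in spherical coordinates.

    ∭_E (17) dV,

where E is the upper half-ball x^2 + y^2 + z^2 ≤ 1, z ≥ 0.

In spherical coordinates, x = ρ sin(φ) cos(θ), y = ρ sin(φ) sin(θ), z = ρ cos(φ), and dV = ρ^2 sin(φ) dρ dφ dθ.

The integrand becomes 17, so

    ∭_E (17) dV = ∫_{0}^{2π} ∫_{0}^{π/2} ∫_{0}^{1} (17) · ρ^2 sin(φ) dρ dφ dθ.

Inner (ρ): 17sin(φ)/3.
Middle (φ): 17/3.
Outer (θ): 34π/3.

Therefore the triple integral equals 34π/3.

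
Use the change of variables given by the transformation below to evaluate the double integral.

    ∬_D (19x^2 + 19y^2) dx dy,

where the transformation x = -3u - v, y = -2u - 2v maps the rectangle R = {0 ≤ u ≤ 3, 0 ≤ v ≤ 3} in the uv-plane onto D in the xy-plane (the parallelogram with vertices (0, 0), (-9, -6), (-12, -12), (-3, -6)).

Compute the Jacobian determinant of (x, y) with respect to (u, v):

    ∂(x,y)/∂(u,v) = | -3  -1 | = (-3)(-2) - (-1)(-2) = 4.
                   | -2  -2 |

Its absolute value is |J| = 4 (the area scaling factor).

Substituting x = -3u - v, y = -2u - 2v into the integrand,

    19x^2 + 19y^2 → 247u^2 + 266u v + 95v^2,

so the integral becomes

    ∬_R (247u^2 + 266u v + 95v^2) · |J| du dv = ∫_0^3 ∫_0^3 (988u^2 + 1064u v + 380v^2) dv du.

Inner (v): 2964u^2 + 4788u + 3420.
Outer (u): 58482.

Therefore ∬_D (19x^2 + 19y^2) dx dy = 58482.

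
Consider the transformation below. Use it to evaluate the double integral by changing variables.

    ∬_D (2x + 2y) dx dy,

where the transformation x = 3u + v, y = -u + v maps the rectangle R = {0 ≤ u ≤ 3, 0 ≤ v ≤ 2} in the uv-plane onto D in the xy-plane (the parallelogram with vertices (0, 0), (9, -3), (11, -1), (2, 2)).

Compute the Jacobian determinant of (x, y) with respect to (u, v):

    ∂(x,y)/∂(u,v) = | 3  1 | = (3)(1) - (1)(-1) = 4.
                   | -1  1 |

Its absolute value is |J| = 4 (the area scaling factor).

Substituting x = 3u + v, y = -u + v into the integrand,

    2x + 2y → 4u + 4v,

so the integral becomes

    ∬_R (4u + 4v) · |J| du dv = ∫_0^3 ∫_0^2 (16u + 16v) dv du.

Inner (v): 32u + 32.
Outer (u): 240.

Therefore ∬_D (2x + 2y) dx dy = 240.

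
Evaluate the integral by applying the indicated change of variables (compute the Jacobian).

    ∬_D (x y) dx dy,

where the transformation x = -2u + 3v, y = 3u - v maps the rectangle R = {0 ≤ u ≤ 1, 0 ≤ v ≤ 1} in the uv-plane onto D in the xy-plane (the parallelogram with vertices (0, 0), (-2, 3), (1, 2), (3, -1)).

Compute the Jacobian determinant of (x, y) with respect to (u, v):

    ∂(x,y)/∂(u,v) = | -2  3 | = (-2)(-1) - (3)(3) = -7.
                   | 3  -1 |

Its absolute value is |J| = 7 (the area scaling factor).

Substituting x = -2u + 3v, y = 3u - v into the integrand,

    x y → -6u^2 + 11u v - 3v^2,

so the integral becomes

    ∬_R (-6u^2 + 11u v - 3v^2) · |J| du dv = ∫_0^1 ∫_0^1 (-42u^2 + 77u v - 21v^2) dv du.

Inner (v): -42u^2 + 77u/2 - 7.
Outer (u): -7/4.

Therefore ∬_D (x y) dx dy = -7/4.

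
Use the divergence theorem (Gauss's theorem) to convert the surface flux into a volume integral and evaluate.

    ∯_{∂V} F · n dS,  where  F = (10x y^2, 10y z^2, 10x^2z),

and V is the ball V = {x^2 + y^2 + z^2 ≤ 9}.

By the divergence theorem,

    ∯_{∂V} F · n dS = ∭_V (∇ · F) dV.

Compute the divergence:
    ∇ · F = ∂F_x/∂x + ∂F_y/∂y + ∂F_z/∂z = 10y^2 + 10z^2 + 10x^2 = 10x^2 + 10y^2 + 10z^2.

In spherical coordinates, x = ρ sin(φ) cos(θ), y = ρ sin(φ) sin(θ), z = ρ cos(φ), dV = ρ^2 sin(φ) dρ dφ dθ, with 0 ≤ ρ ≤ 3, 0 ≤ φ ≤ π, 0 ≤ θ ≤ 2π.

The integrand, after substitution and multiplying by the volume element, becomes (10ρ^2) · ρ^2 sin(φ), so

    ∭_V (∇·F) dV = ∫_0^{2π} ∫_0^{π} ∫_0^{3} (10ρ^2) · ρ^2 sin(φ) dρ dφ dθ.

Inner (ρ from 0 to 3): 486sin(φ).
Middle (φ from 0 to π): 972.
Outer (θ from 0 to 2π): 1944π.

Therefore ∯_{∂V} F · n dS = 1944π.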